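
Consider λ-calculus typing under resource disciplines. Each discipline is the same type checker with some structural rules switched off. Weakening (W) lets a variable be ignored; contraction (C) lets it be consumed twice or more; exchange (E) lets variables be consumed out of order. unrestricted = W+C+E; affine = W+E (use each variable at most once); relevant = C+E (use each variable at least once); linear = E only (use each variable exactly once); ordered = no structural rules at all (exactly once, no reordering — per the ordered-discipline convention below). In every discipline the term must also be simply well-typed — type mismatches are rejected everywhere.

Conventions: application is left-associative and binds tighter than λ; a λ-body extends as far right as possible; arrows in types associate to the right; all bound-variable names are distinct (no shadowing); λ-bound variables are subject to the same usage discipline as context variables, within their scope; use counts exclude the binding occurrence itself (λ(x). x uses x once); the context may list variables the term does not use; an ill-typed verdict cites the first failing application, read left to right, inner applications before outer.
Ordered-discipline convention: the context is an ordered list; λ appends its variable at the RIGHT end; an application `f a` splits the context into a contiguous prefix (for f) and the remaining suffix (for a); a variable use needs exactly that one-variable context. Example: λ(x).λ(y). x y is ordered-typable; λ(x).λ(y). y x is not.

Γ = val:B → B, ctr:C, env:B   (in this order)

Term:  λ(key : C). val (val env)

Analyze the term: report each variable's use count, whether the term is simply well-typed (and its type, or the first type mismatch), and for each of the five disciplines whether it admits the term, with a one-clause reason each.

use counts: val ×2; ctr ×0; env ×1; key (λ-bound) ×0
order of uses: val, val, env
typing: well-typed — term : C → B
ordered: ✗ — needs contraction — val ×2; ctr, key left unused
linear: ✗ — needs contraction — val ×2; ctr, key left unused
affine: ✗ — needs contraction — val ×2
relevant: ✗ — ctr, key left unused
unrestricted: ✓ — type-checks (C → B) and nothing is barred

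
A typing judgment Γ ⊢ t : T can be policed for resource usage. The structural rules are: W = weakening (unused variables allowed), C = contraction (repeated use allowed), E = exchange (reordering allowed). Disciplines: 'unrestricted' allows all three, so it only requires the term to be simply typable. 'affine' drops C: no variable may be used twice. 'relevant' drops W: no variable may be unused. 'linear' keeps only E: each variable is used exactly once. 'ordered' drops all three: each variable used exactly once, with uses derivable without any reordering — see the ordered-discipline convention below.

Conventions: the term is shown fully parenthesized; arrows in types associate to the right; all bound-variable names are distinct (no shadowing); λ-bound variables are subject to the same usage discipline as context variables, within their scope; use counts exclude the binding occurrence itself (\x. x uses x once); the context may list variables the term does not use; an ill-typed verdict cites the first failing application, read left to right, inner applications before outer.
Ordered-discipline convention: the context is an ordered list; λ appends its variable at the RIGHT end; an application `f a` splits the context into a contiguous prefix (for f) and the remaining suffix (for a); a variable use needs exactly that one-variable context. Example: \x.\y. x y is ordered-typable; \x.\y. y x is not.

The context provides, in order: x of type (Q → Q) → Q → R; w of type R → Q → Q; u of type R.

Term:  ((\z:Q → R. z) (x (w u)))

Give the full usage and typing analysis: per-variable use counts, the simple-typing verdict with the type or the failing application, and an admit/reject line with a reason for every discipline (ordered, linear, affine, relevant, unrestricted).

usage: x: 1×; w: 1×; u: 1×; z [bound]: 1×
order of uses: z, x, w, u
typing: the term checks, with type Q → R
ordered: ✓, x, w, u, z once each; derivable with no W/C/E
linear: ✓, each of x, w, u, z used exactly once
affine: ✓, no duplicate uses among x, w, u, z
relevant: ✓, every one of x, w, u, z appears
unrestricted: ✓, typability at Q → R is all that's needed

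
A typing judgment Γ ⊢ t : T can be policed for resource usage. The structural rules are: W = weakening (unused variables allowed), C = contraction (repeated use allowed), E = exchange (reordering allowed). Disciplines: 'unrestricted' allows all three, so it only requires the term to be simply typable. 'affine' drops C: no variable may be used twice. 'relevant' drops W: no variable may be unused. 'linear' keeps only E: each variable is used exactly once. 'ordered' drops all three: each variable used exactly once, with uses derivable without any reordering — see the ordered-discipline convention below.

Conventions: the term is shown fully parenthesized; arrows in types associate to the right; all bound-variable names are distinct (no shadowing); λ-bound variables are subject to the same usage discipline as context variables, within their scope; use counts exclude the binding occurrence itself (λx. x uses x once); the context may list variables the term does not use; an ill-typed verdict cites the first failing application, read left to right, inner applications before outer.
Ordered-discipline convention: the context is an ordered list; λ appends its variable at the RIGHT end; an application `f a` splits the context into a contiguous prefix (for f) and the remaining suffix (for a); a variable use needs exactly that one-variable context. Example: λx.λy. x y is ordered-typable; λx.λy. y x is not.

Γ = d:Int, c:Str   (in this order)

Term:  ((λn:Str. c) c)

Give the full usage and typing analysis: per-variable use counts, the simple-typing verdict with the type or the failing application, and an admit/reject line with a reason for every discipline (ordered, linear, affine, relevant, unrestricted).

usage: d: 0; c: 2; n (λ-bound): 0
left-to-right use order: c, c
typing: well-typed — term : Str
ordered: ✗ — uses contraction: c ×2; d, n never used (weakening)
linear: ✗ — uses contraction: c ×2; d, n never used (weakening)
affine: ✗ — uses contraction: c ×2
relevant: ✗ — d, n never used (weakening)
unrestricted: ✓ — typability at Str is all that's needed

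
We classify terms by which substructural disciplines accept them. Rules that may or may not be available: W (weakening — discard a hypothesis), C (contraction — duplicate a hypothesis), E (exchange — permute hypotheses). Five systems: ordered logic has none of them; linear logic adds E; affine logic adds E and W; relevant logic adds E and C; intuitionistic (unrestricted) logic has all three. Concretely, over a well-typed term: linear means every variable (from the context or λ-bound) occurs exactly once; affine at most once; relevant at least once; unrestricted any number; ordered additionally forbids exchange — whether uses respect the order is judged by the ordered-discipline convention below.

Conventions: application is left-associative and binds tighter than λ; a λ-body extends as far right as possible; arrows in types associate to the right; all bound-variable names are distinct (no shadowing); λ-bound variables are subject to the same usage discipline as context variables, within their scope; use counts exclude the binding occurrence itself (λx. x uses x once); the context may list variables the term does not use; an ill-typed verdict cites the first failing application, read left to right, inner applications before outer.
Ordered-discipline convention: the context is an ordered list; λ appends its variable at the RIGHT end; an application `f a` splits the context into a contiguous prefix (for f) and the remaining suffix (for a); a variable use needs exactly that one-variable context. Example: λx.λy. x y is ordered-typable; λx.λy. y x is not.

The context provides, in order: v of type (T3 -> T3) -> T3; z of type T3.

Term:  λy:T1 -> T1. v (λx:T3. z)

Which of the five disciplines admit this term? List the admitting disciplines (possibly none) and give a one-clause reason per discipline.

admitted in: affine, unrestricted
variable uses: v: 1×; z: 1×; y (bound): 0×; x (bound): 0×
order of uses: v, z
typing: well-typed at (T1 -> T1) -> T3
ordered: ✗ — unused: y, x — weakening required
linear: ✗ — unused: y, x — weakening required
affine: ✓ — at most one use each (v, z, y, x)
relevant: ✗ — unused: y, x — weakening required
unrestricted: ✓ — well-typed at (T1 -> T1) -> T3; no restrictions here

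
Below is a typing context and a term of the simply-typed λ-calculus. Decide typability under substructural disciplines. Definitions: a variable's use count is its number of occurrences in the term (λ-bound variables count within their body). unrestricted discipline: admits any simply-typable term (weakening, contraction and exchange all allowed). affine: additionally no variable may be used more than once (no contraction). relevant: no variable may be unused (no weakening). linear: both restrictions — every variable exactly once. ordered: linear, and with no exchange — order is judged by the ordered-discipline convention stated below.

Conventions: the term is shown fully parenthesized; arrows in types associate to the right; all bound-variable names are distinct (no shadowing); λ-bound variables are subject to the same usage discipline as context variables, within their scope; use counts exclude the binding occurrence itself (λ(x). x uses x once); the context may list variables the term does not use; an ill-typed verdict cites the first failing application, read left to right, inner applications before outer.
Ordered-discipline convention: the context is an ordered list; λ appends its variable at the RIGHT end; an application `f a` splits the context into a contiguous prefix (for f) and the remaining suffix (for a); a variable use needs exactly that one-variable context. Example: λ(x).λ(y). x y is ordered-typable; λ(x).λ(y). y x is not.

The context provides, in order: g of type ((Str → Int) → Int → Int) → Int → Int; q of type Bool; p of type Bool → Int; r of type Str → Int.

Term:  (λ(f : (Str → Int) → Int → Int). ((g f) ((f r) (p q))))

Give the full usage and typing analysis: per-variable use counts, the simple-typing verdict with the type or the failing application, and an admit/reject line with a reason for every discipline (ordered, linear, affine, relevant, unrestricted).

counts: g: 1, q: 1, p: 1, r: 1, f (bound): 2
uses in reading order: g, f, f, r, p, q
typing: well-typed — term : ((Str → Int) → Int → Int) → Int
ordered: ✗ — uses contraction: f ×2
linear: ✗ — uses contraction: f ×2
affine: ✗ — uses contraction: f ×2
relevant: ✓ — none of g, q, p, r, f goes unused
unrestricted: ✓ — type-checks (((Str → Int) → Int → Int) → Int) and nothing is barred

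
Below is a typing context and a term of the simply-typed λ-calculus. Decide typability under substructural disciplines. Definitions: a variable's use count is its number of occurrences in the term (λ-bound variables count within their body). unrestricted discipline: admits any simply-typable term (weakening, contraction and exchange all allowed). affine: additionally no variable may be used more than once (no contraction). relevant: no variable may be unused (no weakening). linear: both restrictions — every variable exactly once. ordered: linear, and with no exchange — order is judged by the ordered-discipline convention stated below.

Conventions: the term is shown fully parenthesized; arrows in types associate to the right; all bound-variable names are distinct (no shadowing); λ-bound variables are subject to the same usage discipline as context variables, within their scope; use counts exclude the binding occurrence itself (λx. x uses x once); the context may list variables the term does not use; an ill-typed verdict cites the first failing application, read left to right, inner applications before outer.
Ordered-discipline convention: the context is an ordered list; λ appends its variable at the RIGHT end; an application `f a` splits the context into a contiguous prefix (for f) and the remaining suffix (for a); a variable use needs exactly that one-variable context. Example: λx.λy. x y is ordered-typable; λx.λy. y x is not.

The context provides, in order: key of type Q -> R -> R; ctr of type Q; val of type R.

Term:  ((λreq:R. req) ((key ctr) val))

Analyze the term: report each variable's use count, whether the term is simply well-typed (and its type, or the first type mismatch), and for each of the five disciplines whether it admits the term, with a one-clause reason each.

use counts: key: 1, ctr: 1, val: 1, req [bound]: 1
use order (left to right): req, key, ctr, val
typing: the term checks, with type R
ordered ✓ (key, ctr, val, req: once each, no exchange needed)
linear ✓ (exactly-once usage across key, ctr, val, req)
affine ✓ (at most one use each (key, ctr, val, req))
relevant ✓ (every one of key, ctr, val, req appears)
unrestricted ✓ (type-checks (R) and nothing is barred)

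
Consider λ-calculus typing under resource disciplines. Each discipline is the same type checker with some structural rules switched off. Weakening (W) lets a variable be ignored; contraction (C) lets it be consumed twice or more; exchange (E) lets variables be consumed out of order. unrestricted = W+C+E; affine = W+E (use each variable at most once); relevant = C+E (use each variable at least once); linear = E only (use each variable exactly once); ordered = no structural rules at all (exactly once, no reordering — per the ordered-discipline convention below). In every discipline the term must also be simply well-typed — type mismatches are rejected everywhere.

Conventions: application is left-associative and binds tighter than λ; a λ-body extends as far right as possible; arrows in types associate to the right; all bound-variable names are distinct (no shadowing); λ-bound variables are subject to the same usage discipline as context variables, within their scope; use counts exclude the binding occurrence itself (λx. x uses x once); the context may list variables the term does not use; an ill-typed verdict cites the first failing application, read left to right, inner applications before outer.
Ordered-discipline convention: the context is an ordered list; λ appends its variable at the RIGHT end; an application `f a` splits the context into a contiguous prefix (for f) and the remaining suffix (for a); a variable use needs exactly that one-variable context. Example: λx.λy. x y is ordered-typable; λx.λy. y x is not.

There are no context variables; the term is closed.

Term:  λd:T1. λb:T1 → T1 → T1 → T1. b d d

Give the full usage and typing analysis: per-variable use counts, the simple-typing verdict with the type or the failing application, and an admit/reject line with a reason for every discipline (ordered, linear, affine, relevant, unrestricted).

use counts: d (λ-bound): 2×, b (λ-bound): 1×
uses in reading order: b, d, d
typing: well-typed at T1 → (T1 → T1 → T1 → T1) → T1 → T1
ordered: ✗, d ×2 used more than once (contraction)
linear: ✗, d ×2 used more than once (contraction)
affine: ✗, d ×2 used more than once (contraction)
relevant: ✓, every one of d, b appears
unrestricted: ✓, typability at T1 → (T1 → T1 → T1 → T1) → T1 → T1 is all that's needed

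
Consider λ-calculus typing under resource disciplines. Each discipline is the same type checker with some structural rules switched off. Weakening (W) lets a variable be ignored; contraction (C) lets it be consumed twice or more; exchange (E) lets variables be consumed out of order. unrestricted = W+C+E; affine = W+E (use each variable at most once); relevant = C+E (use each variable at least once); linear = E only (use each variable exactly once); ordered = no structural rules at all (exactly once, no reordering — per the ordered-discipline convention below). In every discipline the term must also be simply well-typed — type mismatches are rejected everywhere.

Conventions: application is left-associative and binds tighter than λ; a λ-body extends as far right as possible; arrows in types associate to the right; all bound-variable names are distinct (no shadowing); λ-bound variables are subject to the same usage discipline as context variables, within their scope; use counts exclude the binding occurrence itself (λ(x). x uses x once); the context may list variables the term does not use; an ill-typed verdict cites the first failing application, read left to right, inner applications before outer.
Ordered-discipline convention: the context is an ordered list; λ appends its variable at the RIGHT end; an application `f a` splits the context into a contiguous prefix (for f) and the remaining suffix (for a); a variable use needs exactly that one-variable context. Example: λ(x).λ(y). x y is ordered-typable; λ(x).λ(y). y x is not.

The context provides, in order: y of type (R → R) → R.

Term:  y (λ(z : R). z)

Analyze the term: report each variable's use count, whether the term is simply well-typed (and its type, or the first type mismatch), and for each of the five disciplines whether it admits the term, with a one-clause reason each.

counts: y: 1; z [bound]: 1
order of uses: y, z
typing: well-typed — term : R
ordered: ✓, y, z: once each, no exchange needed
linear: ✓, each of y, z used exactly once
affine: ✓, none of y, z used more than once
relevant: ✓, at least one use each (y, z)
unrestricted: ✓, typability at R is all that's needed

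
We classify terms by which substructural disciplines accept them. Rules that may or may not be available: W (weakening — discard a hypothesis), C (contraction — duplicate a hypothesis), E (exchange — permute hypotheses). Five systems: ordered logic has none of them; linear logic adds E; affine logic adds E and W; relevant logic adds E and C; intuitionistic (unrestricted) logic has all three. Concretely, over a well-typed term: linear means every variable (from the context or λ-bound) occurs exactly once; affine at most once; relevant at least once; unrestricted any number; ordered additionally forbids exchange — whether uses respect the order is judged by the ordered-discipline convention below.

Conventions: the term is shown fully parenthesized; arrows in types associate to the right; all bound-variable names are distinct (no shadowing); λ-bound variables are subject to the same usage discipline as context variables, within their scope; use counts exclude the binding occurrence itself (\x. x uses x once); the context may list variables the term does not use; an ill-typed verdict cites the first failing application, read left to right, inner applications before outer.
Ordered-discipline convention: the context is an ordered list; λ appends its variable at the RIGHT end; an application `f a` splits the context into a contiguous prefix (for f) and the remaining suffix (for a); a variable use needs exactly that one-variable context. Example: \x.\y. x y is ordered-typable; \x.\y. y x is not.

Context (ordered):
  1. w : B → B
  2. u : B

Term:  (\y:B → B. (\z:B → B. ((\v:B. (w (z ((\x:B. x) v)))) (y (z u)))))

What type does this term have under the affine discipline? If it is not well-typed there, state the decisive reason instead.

not well-typed under affine — z ×2 used more than once (contraction)
variable uses: w: 1, u: 1, y [bound]: 1, z [bound]: 2, v [bound]: 1, x [bound]: 1
left-to-right use order: w, z, x, v, y, z, u
typing: well-typed at (B → B) → (B → B) → B
per-discipline verdicts: ordered ✗, linear ✗, affine ✗, relevant ✓, unrestricted ✓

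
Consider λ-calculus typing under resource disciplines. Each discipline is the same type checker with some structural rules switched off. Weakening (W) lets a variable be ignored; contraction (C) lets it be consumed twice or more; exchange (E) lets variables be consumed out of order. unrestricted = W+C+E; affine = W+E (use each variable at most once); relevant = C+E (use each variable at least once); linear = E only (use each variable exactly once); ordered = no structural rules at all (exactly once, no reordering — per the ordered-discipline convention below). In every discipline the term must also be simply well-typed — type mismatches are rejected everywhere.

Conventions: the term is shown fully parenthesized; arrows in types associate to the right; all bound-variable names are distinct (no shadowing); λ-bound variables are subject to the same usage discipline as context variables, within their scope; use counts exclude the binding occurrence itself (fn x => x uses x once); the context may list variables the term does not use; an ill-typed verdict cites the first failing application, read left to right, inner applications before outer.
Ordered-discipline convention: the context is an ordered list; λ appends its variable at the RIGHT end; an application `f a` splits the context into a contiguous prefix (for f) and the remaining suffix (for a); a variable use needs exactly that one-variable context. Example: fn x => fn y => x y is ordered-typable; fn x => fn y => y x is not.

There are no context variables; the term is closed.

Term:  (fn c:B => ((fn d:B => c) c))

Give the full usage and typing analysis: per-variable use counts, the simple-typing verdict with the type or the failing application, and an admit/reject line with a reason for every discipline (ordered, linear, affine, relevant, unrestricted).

counts: c (λ-bound): 2×, d (λ-bound): 0×
uses in reading order: c, c
typing: the term checks, with type B -> B
ordered ✗ (repeated use of c ×2; unused: d — weakening required)
linear ✗ (repeated use of c ×2; unused: d — weakening required)
affine ✗ (repeated use of c ×2)
relevant ✗ (unused: d — weakening required)
unrestricted ✓ (typability at B -> B is all that's needed)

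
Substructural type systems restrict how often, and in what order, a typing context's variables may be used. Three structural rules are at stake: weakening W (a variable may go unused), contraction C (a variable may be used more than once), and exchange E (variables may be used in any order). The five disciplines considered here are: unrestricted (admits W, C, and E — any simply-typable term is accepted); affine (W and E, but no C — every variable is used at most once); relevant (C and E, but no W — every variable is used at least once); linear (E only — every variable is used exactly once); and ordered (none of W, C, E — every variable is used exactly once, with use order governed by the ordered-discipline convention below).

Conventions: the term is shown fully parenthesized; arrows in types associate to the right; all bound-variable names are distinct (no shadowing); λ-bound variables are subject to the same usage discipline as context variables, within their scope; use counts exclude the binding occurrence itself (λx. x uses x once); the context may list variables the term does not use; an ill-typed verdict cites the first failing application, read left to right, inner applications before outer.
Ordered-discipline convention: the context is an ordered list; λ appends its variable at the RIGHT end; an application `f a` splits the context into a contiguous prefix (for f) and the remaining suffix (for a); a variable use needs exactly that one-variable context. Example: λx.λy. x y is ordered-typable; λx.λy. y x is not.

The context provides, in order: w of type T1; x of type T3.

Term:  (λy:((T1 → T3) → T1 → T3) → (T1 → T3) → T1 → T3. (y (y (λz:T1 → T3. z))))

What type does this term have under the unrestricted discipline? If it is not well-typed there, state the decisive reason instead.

term : (((T1 → T3) → T1 → T3) → (T1 → T3) → T1 → T3) → (T1 → T3) → T1 → T3
usage: w: 0, x: 0, y [bound]: 2, z [bound]: 1
use order (left to right): y, y, z
typing: ✓ — (((T1 → T3) → T1 → T3) → (T1 → T3) → T1 → T3) → (T1 → T3) → T1 → T3
across the five disciplines: ordered ✗; linear ✗; affine ✗; relevant ✗; unrestricted ✓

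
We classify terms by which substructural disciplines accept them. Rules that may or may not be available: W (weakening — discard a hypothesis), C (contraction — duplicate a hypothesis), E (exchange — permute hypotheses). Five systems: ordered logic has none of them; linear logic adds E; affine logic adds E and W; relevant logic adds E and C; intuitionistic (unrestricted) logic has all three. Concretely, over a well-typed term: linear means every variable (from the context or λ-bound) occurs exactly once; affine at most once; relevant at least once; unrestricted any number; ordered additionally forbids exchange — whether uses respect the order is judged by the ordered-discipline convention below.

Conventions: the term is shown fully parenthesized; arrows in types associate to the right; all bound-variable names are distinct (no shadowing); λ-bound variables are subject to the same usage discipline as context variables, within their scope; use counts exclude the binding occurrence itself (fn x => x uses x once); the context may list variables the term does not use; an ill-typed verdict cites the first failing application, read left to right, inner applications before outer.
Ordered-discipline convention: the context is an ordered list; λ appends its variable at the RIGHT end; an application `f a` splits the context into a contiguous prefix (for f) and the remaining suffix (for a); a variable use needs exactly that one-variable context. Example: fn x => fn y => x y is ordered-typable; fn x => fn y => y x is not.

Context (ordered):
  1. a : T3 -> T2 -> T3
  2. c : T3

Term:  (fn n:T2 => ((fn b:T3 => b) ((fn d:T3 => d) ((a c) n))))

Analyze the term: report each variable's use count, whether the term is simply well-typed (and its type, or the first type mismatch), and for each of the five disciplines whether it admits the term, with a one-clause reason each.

use counts: a=1; c=1; n (λ-bound)=1; b (λ-bound)=1; d (λ-bound)=1
use order (left to right): b, d, a, c, n
typing: ✓ — T2 -> T3
ordered: ✓ — a, c, n, b, d: once each, no exchange needed
linear: ✓ — each of a, c, n, b, d used exactly once
affine: ✓ — none of a, c, n, b, d used more than once
relevant: ✓ — at least one use each (a, c, n, b, d)
unrestricted: ✓ — simply typable at T2 -> T3; W, C, E all held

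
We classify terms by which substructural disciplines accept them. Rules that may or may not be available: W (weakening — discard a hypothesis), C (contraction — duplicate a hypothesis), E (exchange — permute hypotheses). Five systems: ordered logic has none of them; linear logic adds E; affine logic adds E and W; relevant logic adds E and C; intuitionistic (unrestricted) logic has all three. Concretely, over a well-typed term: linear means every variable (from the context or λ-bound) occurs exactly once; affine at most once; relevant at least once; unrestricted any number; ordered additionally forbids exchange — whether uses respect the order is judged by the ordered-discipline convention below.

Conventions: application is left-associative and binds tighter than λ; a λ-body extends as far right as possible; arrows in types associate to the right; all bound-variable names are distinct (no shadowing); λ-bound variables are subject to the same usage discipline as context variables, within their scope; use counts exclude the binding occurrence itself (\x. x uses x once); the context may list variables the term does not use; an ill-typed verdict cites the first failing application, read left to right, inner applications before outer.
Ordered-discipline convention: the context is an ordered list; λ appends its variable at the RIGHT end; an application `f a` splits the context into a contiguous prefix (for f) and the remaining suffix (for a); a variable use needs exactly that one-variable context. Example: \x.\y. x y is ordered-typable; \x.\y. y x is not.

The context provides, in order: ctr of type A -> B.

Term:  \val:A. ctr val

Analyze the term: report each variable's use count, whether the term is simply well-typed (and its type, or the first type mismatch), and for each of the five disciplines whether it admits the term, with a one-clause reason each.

usage: ctr: 1×, val (λ-bound): 1×
uses in reading order: ctr, val
typing: well-typed — term : A -> B
ordered: ✓, single-use (ctr, val), ordered derivation ok
linear: ✓, ctr, val: one use apiece
affine: ✓, at most one use each (ctr, val)
relevant: ✓, every one of ctr, val appears
unrestricted: ✓, type-checks (A -> B) and nothing is barred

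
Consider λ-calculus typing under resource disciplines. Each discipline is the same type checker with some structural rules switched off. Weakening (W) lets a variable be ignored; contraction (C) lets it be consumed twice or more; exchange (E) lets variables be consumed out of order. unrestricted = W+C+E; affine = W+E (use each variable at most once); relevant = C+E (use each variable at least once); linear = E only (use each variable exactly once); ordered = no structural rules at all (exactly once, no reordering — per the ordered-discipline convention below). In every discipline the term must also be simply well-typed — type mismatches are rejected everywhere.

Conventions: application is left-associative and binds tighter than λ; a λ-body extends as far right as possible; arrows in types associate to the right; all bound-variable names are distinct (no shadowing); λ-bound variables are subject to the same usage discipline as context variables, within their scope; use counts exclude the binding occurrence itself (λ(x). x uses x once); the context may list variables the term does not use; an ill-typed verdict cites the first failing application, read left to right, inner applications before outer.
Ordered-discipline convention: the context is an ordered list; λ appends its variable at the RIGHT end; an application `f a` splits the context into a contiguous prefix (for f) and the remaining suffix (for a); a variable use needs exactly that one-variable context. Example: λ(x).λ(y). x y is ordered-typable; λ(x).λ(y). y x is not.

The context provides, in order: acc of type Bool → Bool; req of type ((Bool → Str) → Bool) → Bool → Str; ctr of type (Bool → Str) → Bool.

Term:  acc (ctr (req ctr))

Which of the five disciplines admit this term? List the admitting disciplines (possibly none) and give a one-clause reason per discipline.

accepted by: relevant, unrestricted
variable uses: acc: 1, req: 1, ctr: 2
use order (left to right): acc, ctr, req, ctr
typing: the term checks, with type Bool
ordered: ✗ — repeated use of ctr ×2
linear: ✗ — repeated use of ctr ×2
affine: ✗ — repeated use of ctr ×2
relevant: ✓ — at least one use each (acc, req, ctr)
unrestricted: ✓ — type-checks (Bool) and nothing is barred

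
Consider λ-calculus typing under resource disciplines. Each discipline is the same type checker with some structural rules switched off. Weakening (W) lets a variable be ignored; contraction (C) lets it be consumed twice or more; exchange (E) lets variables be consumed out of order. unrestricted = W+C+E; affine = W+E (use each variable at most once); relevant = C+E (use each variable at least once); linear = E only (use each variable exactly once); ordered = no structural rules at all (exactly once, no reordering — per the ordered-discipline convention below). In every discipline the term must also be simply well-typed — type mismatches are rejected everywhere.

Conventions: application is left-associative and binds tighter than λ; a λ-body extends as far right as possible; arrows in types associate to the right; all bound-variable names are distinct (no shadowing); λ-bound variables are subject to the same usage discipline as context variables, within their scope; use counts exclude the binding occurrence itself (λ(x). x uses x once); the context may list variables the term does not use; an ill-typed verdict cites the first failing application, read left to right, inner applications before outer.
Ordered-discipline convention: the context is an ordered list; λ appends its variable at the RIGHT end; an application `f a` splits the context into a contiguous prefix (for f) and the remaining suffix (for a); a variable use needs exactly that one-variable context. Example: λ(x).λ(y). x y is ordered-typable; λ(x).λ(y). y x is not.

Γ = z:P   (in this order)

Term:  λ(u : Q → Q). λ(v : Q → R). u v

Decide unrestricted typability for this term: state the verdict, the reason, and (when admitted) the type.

no — fails simple typing
usage: z: 0, u (bound): 1, v (bound): 1
left-to-right use order: u, v
typing: ill-typed: an application expects Q but receives Q → R
all disciplines: ordered ✗ | linear ✗ | affine ✗ | relevant ✗ | unrestricted ✗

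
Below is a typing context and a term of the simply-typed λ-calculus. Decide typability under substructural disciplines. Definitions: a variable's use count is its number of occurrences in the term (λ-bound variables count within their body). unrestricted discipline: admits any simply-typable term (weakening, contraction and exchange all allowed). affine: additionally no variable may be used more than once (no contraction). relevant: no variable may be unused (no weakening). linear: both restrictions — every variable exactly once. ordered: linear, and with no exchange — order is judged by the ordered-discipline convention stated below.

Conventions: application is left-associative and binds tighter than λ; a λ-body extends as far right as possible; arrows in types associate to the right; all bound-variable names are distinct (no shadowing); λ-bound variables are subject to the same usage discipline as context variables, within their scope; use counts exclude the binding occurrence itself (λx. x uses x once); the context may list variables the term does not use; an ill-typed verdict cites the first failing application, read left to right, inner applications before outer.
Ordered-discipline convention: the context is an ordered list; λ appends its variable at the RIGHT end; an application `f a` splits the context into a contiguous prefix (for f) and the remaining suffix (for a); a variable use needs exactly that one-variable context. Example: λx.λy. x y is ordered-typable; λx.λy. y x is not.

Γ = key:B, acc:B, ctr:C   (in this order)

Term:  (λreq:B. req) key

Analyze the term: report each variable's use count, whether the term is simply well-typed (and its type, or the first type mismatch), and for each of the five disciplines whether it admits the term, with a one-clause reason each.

variable uses: key=1, acc=0, ctr=0, req (λ-bound)=1
order of uses: req, key
typing: ✓ — B
ordered: ✗, needs weakening: acc, ctr unused
linear: ✗, needs weakening: acc, ctr unused
affine: ✓, none of key, acc, ctr, req used more than once
relevant: ✗, needs weakening: acc, ctr unused
unrestricted: ✓, typability at B is all that's needed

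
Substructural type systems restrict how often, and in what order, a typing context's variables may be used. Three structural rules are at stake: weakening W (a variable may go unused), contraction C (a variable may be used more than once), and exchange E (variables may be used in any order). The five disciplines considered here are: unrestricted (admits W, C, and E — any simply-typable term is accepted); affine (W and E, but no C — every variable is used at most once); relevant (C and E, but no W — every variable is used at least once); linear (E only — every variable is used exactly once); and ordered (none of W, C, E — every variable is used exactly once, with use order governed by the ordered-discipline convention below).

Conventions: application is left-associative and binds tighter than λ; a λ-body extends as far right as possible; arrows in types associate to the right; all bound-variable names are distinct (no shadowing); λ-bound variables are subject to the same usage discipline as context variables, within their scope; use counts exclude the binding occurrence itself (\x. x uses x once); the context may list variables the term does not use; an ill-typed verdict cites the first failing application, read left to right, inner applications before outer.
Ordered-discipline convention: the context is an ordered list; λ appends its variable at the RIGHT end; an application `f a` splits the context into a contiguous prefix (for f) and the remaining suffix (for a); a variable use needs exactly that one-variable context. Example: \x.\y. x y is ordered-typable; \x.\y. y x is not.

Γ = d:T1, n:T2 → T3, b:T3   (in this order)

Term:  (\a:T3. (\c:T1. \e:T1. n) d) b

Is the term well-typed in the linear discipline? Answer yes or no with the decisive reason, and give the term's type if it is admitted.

no — unused: a, c, e — weakening required
counts: d: 1; n: 1; b: 1; a [bound]: 0; c [bound]: 0; e [bound]: 0
order of uses: n, d, b
typing: well-typed — term : T1 → T2 → T3
all disciplines: ordered ✗ · linear ✗ · affine ✓ · relevant ✗ · unrestricted ✓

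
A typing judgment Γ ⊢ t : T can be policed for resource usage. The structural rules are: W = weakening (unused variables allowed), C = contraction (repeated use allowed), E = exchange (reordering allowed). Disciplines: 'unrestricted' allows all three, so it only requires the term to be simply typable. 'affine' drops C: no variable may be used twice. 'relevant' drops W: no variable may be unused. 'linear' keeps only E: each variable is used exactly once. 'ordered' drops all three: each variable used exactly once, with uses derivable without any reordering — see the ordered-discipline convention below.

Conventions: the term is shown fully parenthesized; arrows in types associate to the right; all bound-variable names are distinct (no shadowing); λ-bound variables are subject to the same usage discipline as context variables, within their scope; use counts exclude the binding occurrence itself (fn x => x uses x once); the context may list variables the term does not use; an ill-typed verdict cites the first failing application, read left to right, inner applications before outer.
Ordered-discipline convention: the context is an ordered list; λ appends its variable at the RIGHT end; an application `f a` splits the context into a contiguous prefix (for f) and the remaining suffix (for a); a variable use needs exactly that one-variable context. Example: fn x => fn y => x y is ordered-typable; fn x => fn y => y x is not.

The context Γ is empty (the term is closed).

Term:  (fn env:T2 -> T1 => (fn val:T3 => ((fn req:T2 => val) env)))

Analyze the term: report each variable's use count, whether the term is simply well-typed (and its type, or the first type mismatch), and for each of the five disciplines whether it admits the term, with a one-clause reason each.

counts: env [bound] ×1; val [bound] ×1; req [bound] ×0
order of uses: val, env
typing: ill-typed: a function awaiting T2 gets T2 -> T1
ordered: ✗ — the type mismatch rejects it
linear: ✗ — not simply typable
affine: ✗ — fails simple typing
relevant: ✗ — a type mismatch blocks all five
unrestricted: ✗ — the type mismatch rejects it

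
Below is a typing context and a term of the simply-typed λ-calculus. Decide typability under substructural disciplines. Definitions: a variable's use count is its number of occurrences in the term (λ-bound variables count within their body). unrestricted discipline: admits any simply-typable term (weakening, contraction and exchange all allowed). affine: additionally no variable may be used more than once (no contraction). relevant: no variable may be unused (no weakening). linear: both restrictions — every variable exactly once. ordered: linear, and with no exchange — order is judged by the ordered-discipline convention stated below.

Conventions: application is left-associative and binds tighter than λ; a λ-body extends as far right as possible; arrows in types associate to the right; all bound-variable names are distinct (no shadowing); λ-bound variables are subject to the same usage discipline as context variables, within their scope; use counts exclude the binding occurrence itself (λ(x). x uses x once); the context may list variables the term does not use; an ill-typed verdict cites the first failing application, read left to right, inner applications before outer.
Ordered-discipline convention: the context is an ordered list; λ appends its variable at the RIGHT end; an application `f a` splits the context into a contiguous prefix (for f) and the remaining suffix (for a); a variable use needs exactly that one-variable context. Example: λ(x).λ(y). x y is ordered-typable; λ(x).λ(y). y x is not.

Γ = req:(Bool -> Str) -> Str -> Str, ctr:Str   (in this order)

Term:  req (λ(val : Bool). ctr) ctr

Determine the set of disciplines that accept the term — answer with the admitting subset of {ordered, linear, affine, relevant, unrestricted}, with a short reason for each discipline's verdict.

admitted in: unrestricted
usage: req: 1; ctr: 2; val (λ-bound): 0
uses in reading order: req, ctr, ctr
typing: the term checks, with type Str
ordered: ✗ — ctr ×2 used more than once (contraction); val never used (weakening)
linear: ✗ — ctr ×2 used more than once (contraction); val never used (weakening)
affine: ✗ — ctr ×2 used more than once (contraction)
relevant: ✗ — val never used (weakening)
unrestricted: ✓ — simply typable at Str; W, C, E all held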